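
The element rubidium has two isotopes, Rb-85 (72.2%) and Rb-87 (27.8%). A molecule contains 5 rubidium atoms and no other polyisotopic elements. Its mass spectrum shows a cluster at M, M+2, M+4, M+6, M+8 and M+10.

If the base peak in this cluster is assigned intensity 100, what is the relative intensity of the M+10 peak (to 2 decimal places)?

Term probabilities: M 0.1962, M+2 0.3777, M+4 0.2909, M+6 0.1120, M+8 0.0216, M+10 0.0017. Base peak = M+2.
P(M+2) = C(5,1) × 0.722^4 × 0.278^1 = 5 × 0.27173701 × 0.2780 = 0.377714 (base)
P(M+10) = C(5,5) × 0.722^0 × 0.278^5 = 1 × 1.0000 × 0.00166044 = 0.001660
Relative intensity = 0.001660 / 0.377714 × 100 = 0.44

0.44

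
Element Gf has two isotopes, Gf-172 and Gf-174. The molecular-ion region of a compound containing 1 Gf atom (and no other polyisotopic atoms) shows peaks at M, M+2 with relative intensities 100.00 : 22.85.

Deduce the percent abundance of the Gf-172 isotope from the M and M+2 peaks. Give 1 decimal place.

Let p = fractional abundance of Gf-172. I(M+2)/I(M) = [C(1,1)·p^0·(1−p)] / p^1 = 1·(1−p)/p = 22.85/100.00 = 0.2285
(1−p)/p = 0.2285/1 = 0.2285  ⇒  p = 1/(1 + 0.2285) = 0.8140
Gf-172: 81.4%, Gf-174: 18.6%.

81.4%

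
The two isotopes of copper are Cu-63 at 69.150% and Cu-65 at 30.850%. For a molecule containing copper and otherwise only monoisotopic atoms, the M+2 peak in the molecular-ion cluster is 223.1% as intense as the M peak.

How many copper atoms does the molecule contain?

5

The M+2/M ratio from n Cu atoms is n · q/p = n · 0.30850/0.69150.
n = 2.231 × 0.69150/0.30850 = 5.00 ≈ 5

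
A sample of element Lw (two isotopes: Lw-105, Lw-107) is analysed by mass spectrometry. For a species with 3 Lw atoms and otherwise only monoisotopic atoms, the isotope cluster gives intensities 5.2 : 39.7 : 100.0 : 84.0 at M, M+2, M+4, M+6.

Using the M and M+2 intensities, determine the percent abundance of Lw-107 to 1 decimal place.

Write p for the Lw-105 fraction. I(M+2)/I(M) = [C(3,1)·p^2·(1−p)] / p^3 = 3·(1−p)/p = 39.7/5.2 = 7.6346
(1−p)/p = 7.6346/3 = 2.5449  ⇒  p = 1/(1 + 2.5449) = 0.2821
Lw-105: 28.2%, Lw-107: 71.8%.

71.8%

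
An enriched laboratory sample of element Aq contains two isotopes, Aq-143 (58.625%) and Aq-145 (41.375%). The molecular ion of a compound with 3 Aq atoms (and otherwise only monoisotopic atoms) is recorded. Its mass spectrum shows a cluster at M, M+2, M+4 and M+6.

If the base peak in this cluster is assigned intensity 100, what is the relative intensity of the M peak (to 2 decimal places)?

47.23

Term probabilities: M 0.2015, M+2 0.4266, M+4 0.3011, M+6 0.0708. Base peak = M+2.
P(M+2) = C(3,1) × 0.58625^2 × 0.41375^1 = 3 × 0.34368906 × 0.41375 = 0.426604 (base)
P(M) = C(3,0) × 0.58625^3 × 0.41375^0 = 1 × 0.20148771 × 1.0000 = 0.201488
Relative intensity = 0.201488 / 0.426604 × 100 = 47.23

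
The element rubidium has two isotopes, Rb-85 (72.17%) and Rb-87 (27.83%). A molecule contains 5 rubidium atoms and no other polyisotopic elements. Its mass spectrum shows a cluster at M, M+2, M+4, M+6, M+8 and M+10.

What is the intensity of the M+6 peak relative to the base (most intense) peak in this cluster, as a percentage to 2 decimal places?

29.74%

Term probabilities: M 0.1958, M+2 0.3775, M+4 0.2911, M+6 0.1123, M+8 0.0216, M+10 0.0017. Base peak = M+2.
P(M+2) = C(5,1) × 0.7217^4 × 0.2783^1 = 5 × 0.27128565 × 0.2783 = 0.377494 (base)
P(M+6) = C(5,3) × 0.7217^2 × 0.2783^3 = 10 × 0.52085089 × 0.02155458 = 0.112267
Relative intensity = 0.112267 / 0.377494 × 100 = 29.74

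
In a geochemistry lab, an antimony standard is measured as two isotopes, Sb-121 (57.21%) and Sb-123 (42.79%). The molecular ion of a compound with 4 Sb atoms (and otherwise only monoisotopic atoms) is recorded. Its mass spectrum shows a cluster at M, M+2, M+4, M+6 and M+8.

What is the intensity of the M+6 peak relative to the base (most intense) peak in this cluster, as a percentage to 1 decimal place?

Term probabilities: M 0.1071, M+2 0.3205, M+4 0.3596, M+6 0.1793, M+8 0.0335. Base peak = M+4.
P(M+4) = C(4,2) × 0.5721^2 × 0.4279^2 = 6 × 0.32729841 × 0.18309841 = 0.359567 (base)
P(M+6) = C(4,3) × 0.5721^1 × 0.4279^3 = 4 × 0.5721 × 0.07834781 = 0.179291
Relative intensity = 0.179291 / 0.359567 × 100 = 49.9

49.9%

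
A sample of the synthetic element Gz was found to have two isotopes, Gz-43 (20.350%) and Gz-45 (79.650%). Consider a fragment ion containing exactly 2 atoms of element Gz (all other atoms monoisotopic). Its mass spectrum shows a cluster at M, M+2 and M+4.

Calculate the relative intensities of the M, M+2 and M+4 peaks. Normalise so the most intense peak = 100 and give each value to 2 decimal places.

Each Gz atom is independently Gz-43 (p = 0.20350) or Gz-45 (q = 0.79650); the cluster is the binomial expansion (p + q)^2.
P(M) = 0.20350^2 = 0.041412
P(M+2) = 2 × 0.20350^1 × 0.79650^1 = 0.324176
P(M+4) = 0.79650^2 = 0.634412
The M+4 peak is largest (0.634412); scaling to 100 gives 6.53 : 51.10 : 100.00.

6.53 : 51.10 : 100.00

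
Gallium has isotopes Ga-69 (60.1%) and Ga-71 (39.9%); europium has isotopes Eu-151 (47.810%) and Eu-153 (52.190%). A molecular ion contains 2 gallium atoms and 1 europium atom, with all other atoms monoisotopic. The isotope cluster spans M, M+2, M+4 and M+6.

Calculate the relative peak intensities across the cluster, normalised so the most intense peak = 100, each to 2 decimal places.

41.33 : 100.00 : 78.13 : 19.89

Gallium pattern (n=2): 0.361201 : 0.479598 : 0.159201
Europium pattern (n=1): 0.4781 : 0.5219
Convolve the two distributions (both contribute in 2-u steps):
  M: 0.361201×0.4781 = 0.172690
  M+2: 0.361201×0.5219 + 0.479598×0.4781 = 0.417807
  M+4: 0.479598×0.5219 + 0.159201×0.4781 = 0.326416
  M+6: 0.159201×0.5219 = 0.083087
Scale to base peak (0.417807) = 100: 41.33 : 100.00 : 78.13 : 19.89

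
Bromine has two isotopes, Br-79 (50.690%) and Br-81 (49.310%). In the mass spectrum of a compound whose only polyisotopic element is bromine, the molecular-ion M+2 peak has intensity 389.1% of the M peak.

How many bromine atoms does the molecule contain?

4

With n Br atoms, P(M+2)/P(M) = C(n,1)·p^(n−1)q / p^n = n·q/p = n · 0.49310/0.50690.
n = 3.891 × 0.50690/0.49310 = 4.00 ≈ 4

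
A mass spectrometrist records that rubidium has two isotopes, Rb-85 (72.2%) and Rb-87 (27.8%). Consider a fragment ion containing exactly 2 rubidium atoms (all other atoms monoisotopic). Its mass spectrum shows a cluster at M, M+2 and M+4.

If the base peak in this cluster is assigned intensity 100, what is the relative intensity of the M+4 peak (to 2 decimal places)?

14.83

Binomial terms of (0.722 + 0.278)^2: M 0.5213, M+2 0.4014, M+4 0.0773 → M is the base peak.
P(M) = C(2,0) × 0.722^2 × 0.278^0 = 1 × 0.521284 × 1.0000 = 0.521284 (base)
P(M+4) = C(2,2) × 0.722^0 × 0.278^2 = 1 × 1.0000 × 0.077284 = 0.077284
Relative intensity = 0.077284 / 0.521284 × 100 = 14.83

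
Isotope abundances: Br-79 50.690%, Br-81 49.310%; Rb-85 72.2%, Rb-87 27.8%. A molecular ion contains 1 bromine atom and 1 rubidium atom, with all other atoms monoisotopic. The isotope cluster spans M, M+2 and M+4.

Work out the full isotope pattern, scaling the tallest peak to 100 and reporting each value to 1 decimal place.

73.6 : 100.0 : 27.6

Bromine pattern (n=1): 0.5069 : 0.4931
Rubidium pattern (n=1): 0.7220 : 0.2780
Convolve the two distributions (both contribute in 2-u steps):
  M: 0.5069×0.7220 = 0.365982
  M+2: 0.5069×0.2780 + 0.4931×0.7220 = 0.496936
  M+4: 0.4931×0.2780 = 0.137082
Scale to base peak (0.496936) = 100: 73.6 : 100.0 : 27.6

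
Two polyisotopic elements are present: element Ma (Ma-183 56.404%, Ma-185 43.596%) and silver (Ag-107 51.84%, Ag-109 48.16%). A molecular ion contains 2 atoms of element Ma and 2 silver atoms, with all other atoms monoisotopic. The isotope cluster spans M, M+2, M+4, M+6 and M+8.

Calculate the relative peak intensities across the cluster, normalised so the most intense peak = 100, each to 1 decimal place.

Element Ma pattern (n=2): 0.31814112 : 0.49179776 : 0.19006112
Silver pattern (n=2): 0.26873856 : 0.49932288 : 0.23193856
Convolve the two distributions (both contribute in 2-u steps):
  M: 0.31814112×0.26873856 = 0.085497
  M+2: 0.31814112×0.49932288 + 0.49179776×0.26873856 = 0.291020
  M+4: 0.31814112×0.23193856 + 0.49179776×0.49932288 + 0.19006112×0.26873856 = 0.370432
  M+6: 0.49179776×0.23193856 + 0.19006112×0.49932288 = 0.208969
  M+8: 0.19006112×0.23193856 = 0.044083
Scale to base peak (0.370432) = 100: 23.1 : 78.6 : 100.0 : 56.4 : 11.9

23.1 : 78.6 : 100.0 : 56.4 : 11.9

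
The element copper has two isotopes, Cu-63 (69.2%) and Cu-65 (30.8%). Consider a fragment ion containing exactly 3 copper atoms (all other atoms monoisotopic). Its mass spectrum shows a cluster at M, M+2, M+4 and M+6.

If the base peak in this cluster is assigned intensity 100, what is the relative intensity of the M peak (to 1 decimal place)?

74.9

Binomial terms of (0.692 + 0.308)^3: M 0.3314, M+2 0.4425, M+4 0.1969, M+6 0.0292 → M+2 is the base peak.
P(M+2) = C(3,1) × 0.692^2 × 0.308^1 = 3 × 0.478864 × 0.3080 = 0.442470 (base)
P(M) = C(3,0) × 0.692^3 × 0.308^0 = 1 × 0.33137389 × 1.0000 = 0.331374
Relative intensity = 0.331374 / 0.442470 × 100 = 74.9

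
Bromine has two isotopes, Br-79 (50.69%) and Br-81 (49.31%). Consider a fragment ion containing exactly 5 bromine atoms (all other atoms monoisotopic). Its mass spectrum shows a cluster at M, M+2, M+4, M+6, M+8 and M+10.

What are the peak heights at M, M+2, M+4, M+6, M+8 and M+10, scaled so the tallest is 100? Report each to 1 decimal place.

10.6 : 51.4 : 100.0 : 97.3 : 47.3 : 9.2

Expanding (0.5069 + 0.4931)^5:
P(M) = 0.5069^5 = 0.033467
P(M+2) = 5 × 0.5069^4 × 0.4931^1 = 0.162777
P(M+4) = 10 × 0.5069^3 × 0.4931^2 = 0.316692
P(M+6) = 10 × 0.5069^2 × 0.4931^3 = 0.308070
P(M+8) = 5 × 0.5069^1 × 0.4931^4 = 0.149842
P(M+10) = 0.4931^5 = 0.029152
The M+4 peak is largest (0.316692); scaling to 100 gives 10.6 : 51.4 : 100.0 : 97.3 : 47.3 : 9.2.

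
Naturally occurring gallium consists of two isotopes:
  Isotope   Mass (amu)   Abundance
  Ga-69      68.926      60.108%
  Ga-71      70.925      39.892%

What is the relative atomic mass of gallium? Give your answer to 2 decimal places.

Ar = Σ fᵢ·mᵢ = 0.60108 × 68.926 + 0.39892 × 70.925
= 41.4300 + 28.2934 = 69.7234 amu

69.72 amu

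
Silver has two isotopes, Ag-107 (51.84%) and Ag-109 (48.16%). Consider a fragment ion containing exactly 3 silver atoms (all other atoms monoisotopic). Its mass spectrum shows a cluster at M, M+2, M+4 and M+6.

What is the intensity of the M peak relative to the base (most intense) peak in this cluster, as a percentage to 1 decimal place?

35.9%

(0.5184 + 0.4816)^3 gives M 0.1393, M+2 0.3883, M+4 0.3607, M+6 0.1117; the largest is M+2.
P(M+2) = C(3,1) × 0.5184^2 × 0.4816^1 = 3 × 0.26873856 × 0.4816 = 0.388273 (base)
P(M) = C(3,0) × 0.5184^3 × 0.4816^0 = 1 × 0.13931407 × 1.0000 = 0.139314
Relative intensity = 0.139314 / 0.388273 × 100 = 35.9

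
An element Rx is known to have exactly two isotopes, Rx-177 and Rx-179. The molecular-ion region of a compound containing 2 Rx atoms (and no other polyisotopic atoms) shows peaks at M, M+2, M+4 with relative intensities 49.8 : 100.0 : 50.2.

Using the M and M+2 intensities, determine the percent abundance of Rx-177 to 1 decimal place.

49.9%

Write p for the Rx-177 fraction. I(M+2)/I(M) = [C(2,1)·p^1·(1−p)] / p^2 = 2·(1−p)/p = 100.0/49.8 = 2.0080
(1−p)/p = 2.0080/2 = 1.0040  ⇒  p = 1/(1 + 1.0040) = 0.4990
Rx-177: 49.9%, Rx-179: 50.1%.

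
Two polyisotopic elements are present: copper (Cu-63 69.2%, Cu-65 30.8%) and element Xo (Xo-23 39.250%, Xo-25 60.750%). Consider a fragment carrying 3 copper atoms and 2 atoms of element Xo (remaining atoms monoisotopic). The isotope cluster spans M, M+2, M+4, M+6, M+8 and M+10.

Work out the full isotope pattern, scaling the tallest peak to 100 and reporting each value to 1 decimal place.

14.0 : 62.2 : 100.0 : 72.0 : 23.8 : 3.0

Copper pattern (n=3): 0.33137389 : 0.44247034 : 0.19693766 : 0.02921811
Element Xo pattern (n=2): 0.15405625 : 0.4768875 : 0.36905625
Convolve the two distributions (both contribute in 2-u steps):
  M: 0.33137389×0.15405625 = 0.051050
  M+2: 0.33137389×0.4768875 + 0.44247034×0.15405625 = 0.226193
  M+4: 0.33137389×0.36905625 + 0.44247034×0.4768875 + 0.19693766×0.15405625 = 0.363644
  M+6: 0.44247034×0.36905625 + 0.19693766×0.4768875 + 0.02921811×0.15405625 = 0.261715
  M+8: 0.19693766×0.36905625 + 0.02921811×0.4768875 = 0.086615
  M+10: 0.02921811×0.36905625 = 0.010783
Scale to base peak (0.363644) = 100: 14.0 : 62.2 : 100.0 : 72.0 : 23.8 : 3.0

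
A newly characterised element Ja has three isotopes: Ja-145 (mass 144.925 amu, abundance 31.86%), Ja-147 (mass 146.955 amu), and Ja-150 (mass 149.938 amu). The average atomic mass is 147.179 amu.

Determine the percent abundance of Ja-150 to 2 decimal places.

29.19%

Let x and y be the fractions of Ja-147 and Ja-150. Then x + y = 1 − 0.3186 = 0.6814 and 146.955x + 149.938y = 147.179 − 0.3186×144.925 = 101.005895.
Substituting: 146.955x + 149.938(0.6814 − x) = 101.005895
(146.955 − 149.938)x = -1.1618582  ⇒  x = 0.38949, y = 0.29191
Ja-147: 38.95%, Ja-150: 29.19%.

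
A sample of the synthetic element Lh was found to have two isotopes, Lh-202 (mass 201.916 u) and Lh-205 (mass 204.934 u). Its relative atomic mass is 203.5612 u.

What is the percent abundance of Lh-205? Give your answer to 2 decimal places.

Writing the weighted mean with unknown fraction x of Lh-202:
201.916·x + 204.934·(1 − x) = 203.5612
(201.916 − 204.934)·x = 203.5612 − 204.934
x = -1.3728 / -3.018 = 0.45487 → 45.49% Lh-202, 54.51% Lh-205.

54.51%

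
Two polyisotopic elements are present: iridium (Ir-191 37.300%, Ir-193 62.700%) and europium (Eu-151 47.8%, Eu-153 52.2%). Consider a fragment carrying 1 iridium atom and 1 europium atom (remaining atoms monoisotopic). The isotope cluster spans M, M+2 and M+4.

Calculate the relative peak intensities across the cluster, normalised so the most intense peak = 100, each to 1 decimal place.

Iridium pattern (n=1): 0.3730 : 0.6270
Europium pattern (n=1): 0.4780 : 0.5220
Convolve the two distributions (both contribute in 2-u steps):
  M: 0.3730×0.4780 = 0.178294
  M+2: 0.3730×0.5220 + 0.6270×0.4780 = 0.494412
  M+4: 0.6270×0.5220 = 0.327294
Scale to base peak (0.494412) = 100: 36.1 : 100.0 : 66.2

36.1 : 100.0 : 66.2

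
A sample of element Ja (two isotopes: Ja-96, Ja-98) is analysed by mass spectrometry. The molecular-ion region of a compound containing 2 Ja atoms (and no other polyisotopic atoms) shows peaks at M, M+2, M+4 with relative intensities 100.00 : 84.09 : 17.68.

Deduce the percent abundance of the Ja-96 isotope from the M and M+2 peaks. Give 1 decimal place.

70.4%

Write p for the Ja-96 fraction. I(M+2)/I(M) = [C(2,1)·p^1·(1−p)] / p^2 = 2·(1−p)/p = 84.09/100.00 = 0.8409
(1−p)/p = 0.8409/2 = 0.4204  ⇒  p = 1/(1 + 0.4204) = 0.7040
Ja-96: 70.4%, Ja-98: 29.6%.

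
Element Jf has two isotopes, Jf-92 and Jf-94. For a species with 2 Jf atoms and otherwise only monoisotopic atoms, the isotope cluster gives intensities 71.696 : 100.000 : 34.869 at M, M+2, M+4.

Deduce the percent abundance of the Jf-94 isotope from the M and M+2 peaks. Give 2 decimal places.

41.09%

Write p for the Jf-92 fraction. I(M+2)/I(M) = [C(2,1)·p^1·(1−p)] / p^2 = 2·(1−p)/p = 100.000/71.696 = 1.3948
(1−p)/p = 1.3948/2 = 0.6974  ⇒  p = 1/(1 + 0.6974) = 0.5891
Jf-92: 58.91%, Jf-94: 41.09%.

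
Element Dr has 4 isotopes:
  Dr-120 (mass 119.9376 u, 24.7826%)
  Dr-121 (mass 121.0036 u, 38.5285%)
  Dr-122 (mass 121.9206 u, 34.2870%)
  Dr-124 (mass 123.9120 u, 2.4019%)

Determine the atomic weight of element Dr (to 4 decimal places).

Weight each isotope mass by its fractional abundance: 0.247826 × 119.9376 + 0.385285 × 121.0036 + 0.342870 × 121.9206 + 0.024019 × 123.9120
= 29.72366 + 46.62087 + 41.80292 + 2.97624 = 121.12369 u

121.1237 u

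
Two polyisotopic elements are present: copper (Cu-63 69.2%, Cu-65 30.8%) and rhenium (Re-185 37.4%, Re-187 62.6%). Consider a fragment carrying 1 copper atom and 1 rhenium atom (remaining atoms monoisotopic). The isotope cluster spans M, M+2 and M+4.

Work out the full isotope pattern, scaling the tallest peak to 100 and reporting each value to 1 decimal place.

Copper pattern (n=1): 0.6920 : 0.3080
Rhenium pattern (n=1): 0.3740 : 0.6260
Convolve the two distributions (both contribute in 2-u steps):
  M: 0.6920×0.3740 = 0.258808
  M+2: 0.6920×0.6260 + 0.3080×0.3740 = 0.548384
  M+4: 0.3080×0.6260 = 0.192808
Scale to base peak (0.548384) = 100: 47.2 : 100.0 : 35.2

47.2 : 100.0 : 35.2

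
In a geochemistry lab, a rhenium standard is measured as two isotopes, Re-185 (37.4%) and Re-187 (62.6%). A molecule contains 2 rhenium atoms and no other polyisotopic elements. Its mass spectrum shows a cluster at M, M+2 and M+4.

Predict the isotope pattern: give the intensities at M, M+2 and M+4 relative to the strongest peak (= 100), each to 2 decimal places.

29.87 : 100.00 : 83.69

Each Re atom is independently Re-185 (p = 0.374) or Re-187 (q = 0.626); the cluster is the binomial expansion (p + q)^2.
P(M) = 0.374^2 = 0.139876
P(M+2) = 2 × 0.374^1 × 0.626^1 = 0.468248
P(M+4) = 0.626^2 = 0.391876
The M+2 peak is largest (0.468248); scaling to 100 gives 29.87 : 100.00 : 83.69.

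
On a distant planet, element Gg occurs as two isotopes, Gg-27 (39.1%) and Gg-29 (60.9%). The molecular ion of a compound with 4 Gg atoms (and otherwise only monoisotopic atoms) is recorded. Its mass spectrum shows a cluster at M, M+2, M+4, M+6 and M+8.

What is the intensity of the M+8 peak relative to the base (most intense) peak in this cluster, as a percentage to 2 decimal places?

(0.391 + 0.609)^4 gives M 0.0234, M+2 0.1456, M+4 0.3402, M+6 0.3533, M+8 0.1376; the largest is M+6.
P(M+6) = C(4,3) × 0.391^1 × 0.609^3 = 4 × 0.3910 × 0.22586653 = 0.353255 (base)
P(M+8) = C(4,4) × 0.391^0 × 0.609^4 = 1 × 1.0000 × 0.13755272 = 0.137553
Relative intensity = 0.137553 / 0.353255 × 100 = 38.94

38.94%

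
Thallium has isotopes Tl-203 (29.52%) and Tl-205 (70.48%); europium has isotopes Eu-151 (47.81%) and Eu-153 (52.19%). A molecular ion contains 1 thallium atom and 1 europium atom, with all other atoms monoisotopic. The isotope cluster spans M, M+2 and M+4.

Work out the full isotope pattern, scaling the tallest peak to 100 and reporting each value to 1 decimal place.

Thallium pattern (n=1): 0.2952 : 0.7048
Europium pattern (n=1): 0.4781 : 0.5219
Convolve the two distributions (both contribute in 2-u steps):
  M: 0.2952×0.4781 = 0.141135
  M+2: 0.2952×0.5219 + 0.7048×0.4781 = 0.491030
  M+4: 0.7048×0.5219 = 0.367835
Scale to base peak (0.491030) = 100: 28.7 : 100.0 : 74.9

28.7 : 100.0 : 74.9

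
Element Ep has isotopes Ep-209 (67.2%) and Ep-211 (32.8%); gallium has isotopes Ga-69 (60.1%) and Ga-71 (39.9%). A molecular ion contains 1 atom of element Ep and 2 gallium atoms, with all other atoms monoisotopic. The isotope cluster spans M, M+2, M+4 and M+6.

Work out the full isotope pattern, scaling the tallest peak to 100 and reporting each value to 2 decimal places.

55.07 : 100.00 : 59.96 : 11.85

Element Ep pattern (n=1): 0.6720 : 0.3280
Gallium pattern (n=2): 0.361201 : 0.479598 : 0.159201
Convolve the two distributions (both contribute in 2-u steps):
  M: 0.6720×0.361201 = 0.242727
  M+2: 0.6720×0.479598 + 0.3280×0.361201 = 0.440764
  M+4: 0.6720×0.159201 + 0.3280×0.479598 = 0.264291
  M+6: 0.3280×0.159201 = 0.052218
Scale to base peak (0.440764) = 100: 55.07 : 100.00 : 59.96 : 11.85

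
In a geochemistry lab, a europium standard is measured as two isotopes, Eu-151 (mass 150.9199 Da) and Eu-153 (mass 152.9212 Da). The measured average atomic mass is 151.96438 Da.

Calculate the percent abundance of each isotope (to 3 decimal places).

Eu-151: 47.810%, Eu-153: 52.190%

Writing the weighted mean with unknown fraction x of Eu-151:
150.9199·x + 152.9212·(1 − x) = 151.96438
(150.9199 − 152.9212)·x = 151.96438 − 152.9212
x = -0.95682 / -2.0013 = 0.47810 → 47.810% Eu-151, 52.190% Eu-153.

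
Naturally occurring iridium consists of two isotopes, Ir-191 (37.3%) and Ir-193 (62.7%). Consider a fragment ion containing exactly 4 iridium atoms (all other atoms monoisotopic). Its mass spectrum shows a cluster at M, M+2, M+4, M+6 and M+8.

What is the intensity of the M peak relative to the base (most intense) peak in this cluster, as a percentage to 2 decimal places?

Binomial terms of (0.373 + 0.627)^4: M 0.0194, M+2 0.1302, M+4 0.3282, M+6 0.3678, M+8 0.1546 → M+6 is the base peak.
P(M+6) = C(4,3) × 0.373^1 × 0.627^3 = 4 × 0.3730 × 0.24649188 = 0.367766 (base)
P(M) = C(4,0) × 0.373^4 × 0.627^0 = 1 × 0.01935688 × 1.0000 = 0.019357
Relative intensity = 0.019357 / 0.367766 × 100 = 5.26

5.26%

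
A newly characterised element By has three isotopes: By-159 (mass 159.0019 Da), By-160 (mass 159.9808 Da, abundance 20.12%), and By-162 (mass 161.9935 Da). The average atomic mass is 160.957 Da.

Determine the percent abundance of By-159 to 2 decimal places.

21.11%

Let x and y be the fractions of By-159 and By-162. Then x + y = 1 − 0.2012 = 0.7988 and 159.0019x + 161.9935y = 160.957 − 0.2012×159.9808 = 128.76886304.
Substituting: 159.0019x + 161.9935(0.7988 − x) = 128.76886304
(159.0019 − 161.9935)x = -0.63154476  ⇒  x = 0.21111, y = 0.58769
By-159: 21.11%, By-162: 58.77%.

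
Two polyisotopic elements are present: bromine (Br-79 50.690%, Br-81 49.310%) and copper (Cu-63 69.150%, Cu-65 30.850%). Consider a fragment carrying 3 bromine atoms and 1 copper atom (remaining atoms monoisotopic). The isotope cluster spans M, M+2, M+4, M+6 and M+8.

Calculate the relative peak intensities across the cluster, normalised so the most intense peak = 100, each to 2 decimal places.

24.15 : 81.25 : 100.00 : 52.82 : 9.92

Bromine pattern (n=3): 0.13024674 : 0.3801026 : 0.36975457 : 0.11989609
Copper pattern (n=1): 0.6915 : 0.3085
Convolve the two distributions (both contribute in 2-u steps):
  M: 0.13024674×0.6915 = 0.090066
  M+2: 0.13024674×0.3085 + 0.3801026×0.6915 = 0.303022
  M+4: 0.3801026×0.3085 + 0.36975457×0.6915 = 0.372947
  M+6: 0.36975457×0.3085 + 0.11989609×0.6915 = 0.196977
  M+8: 0.11989609×0.3085 = 0.036988
Scale to base peak (0.372947) = 100: 24.15 : 81.25 : 100.00 : 52.82 : 9.92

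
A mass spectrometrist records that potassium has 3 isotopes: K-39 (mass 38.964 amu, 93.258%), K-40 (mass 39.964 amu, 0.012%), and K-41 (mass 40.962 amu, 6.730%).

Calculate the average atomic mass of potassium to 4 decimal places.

39.0986 amu

Ar = Σ fᵢ·mᵢ = 0.93258 × 38.964 + 0.00012 × 39.964 + 0.06730 × 40.962
= 36.33705 + 0.00480 + 2.75674 = 39.09859 amu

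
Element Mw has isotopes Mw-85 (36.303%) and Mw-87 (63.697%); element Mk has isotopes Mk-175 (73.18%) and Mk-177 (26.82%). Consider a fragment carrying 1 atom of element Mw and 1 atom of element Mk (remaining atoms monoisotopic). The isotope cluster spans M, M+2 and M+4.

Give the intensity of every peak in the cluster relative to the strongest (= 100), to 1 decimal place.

47.1 : 100.0 : 30.3

Element Mw pattern (n=1): 0.36303 : 0.63697
Element Mk pattern (n=1): 0.7318 : 0.2682
Convolve the two distributions (both contribute in 2-u steps):
  M: 0.36303×0.7318 = 0.265665
  M+2: 0.36303×0.2682 + 0.63697×0.7318 = 0.563499
  M+4: 0.63697×0.2682 = 0.170835
Scale to base peak (0.563499) = 100: 47.1 : 100.0 : 30.3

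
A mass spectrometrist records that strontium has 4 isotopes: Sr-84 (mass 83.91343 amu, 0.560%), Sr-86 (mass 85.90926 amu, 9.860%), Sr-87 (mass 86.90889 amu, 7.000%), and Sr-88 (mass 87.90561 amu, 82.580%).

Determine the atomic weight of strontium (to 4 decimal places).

87.6166 amu

Ar = Σ fᵢ·mᵢ = 0.00560 × 83.91343 + 0.09860 × 85.90926 + 0.07000 × 86.90889 + 0.82580 × 87.90561
= 0.469915 + 8.470653 + 6.083622 + 72.592453 = 87.616643 amu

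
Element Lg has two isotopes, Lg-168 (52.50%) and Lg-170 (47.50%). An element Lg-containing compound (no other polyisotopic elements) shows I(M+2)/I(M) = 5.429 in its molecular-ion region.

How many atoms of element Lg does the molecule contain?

6

For n independent Lg atoms, I(M+2)/I(M) = n · (abundance Lg-170) / (abundance Lg-168) = n · 0.4750/0.5250.
n = 5.429 × 0.5250/0.4750 = 6.00 ≈ 6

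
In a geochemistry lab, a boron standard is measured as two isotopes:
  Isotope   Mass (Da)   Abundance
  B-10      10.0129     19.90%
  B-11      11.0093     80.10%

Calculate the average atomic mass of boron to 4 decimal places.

Ar = Σ fᵢ·mᵢ = 0.1990 × 10.0129 + 0.8010 × 11.0093
= 1.99257 + 8.81845 = 10.81102 Da

10.8110 Da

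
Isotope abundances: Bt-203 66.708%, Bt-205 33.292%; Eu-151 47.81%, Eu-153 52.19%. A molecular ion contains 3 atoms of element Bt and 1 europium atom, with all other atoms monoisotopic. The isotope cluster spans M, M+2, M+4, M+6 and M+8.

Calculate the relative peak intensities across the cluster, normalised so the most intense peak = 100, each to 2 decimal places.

38.63 : 100.00 : 92.00 : 36.31 : 5.24

Element Bt pattern (n=3): 0.29684775 : 0.44444393 : 0.22180889 : 0.03689943
Europium pattern (n=1): 0.4781 : 0.5219
Convolve the two distributions (both contribute in 2-u steps):
  M: 0.29684775×0.4781 = 0.141923
  M+2: 0.29684775×0.5219 + 0.44444393×0.4781 = 0.367413
  M+4: 0.44444393×0.5219 + 0.22180889×0.4781 = 0.338002
  M+6: 0.22180889×0.5219 + 0.03689943×0.4781 = 0.133404
  M+8: 0.03689943×0.5219 = 0.019258
Scale to base peak (0.367413) = 100: 38.63 : 100.00 : 92.00 : 36.31 : 5.24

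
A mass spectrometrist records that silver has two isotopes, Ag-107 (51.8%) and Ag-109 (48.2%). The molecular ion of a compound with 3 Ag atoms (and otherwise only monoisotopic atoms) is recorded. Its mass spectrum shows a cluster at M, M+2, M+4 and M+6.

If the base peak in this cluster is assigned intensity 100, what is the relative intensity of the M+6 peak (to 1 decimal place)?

28.9

(0.518 + 0.482)^3 gives M 0.1390, M+2 0.3880, M+4 0.3610, M+6 0.1120; the largest is M+2.
P(M+2) = C(3,1) × 0.518^2 × 0.482^1 = 3 × 0.268324 × 0.4820 = 0.387997 (base)
P(M+6) = C(3,3) × 0.518^0 × 0.482^3 = 1 × 1.0000 × 0.11198017 = 0.111980
Relative intensity = 0.111980 / 0.387997 × 100 = 28.9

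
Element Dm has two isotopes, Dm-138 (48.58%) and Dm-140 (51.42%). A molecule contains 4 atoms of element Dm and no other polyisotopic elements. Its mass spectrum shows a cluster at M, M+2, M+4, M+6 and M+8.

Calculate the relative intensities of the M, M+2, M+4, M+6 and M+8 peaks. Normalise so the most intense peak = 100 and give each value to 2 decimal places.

14.88 : 62.98 : 100.00 : 70.56 : 18.67

Each Dm atom is independently Dm-138 (p = 0.4858) or Dm-140 (q = 0.5142); the cluster is the binomial expansion (p + q)^4.
P(M) = 0.4858^4 = 0.055697
P(M+2) = 4 × 0.4858^3 × 0.5142^1 = 0.235811
P(M+4) = 6 × 0.4858^2 × 0.5142^2 = 0.374395
P(M+6) = 4 × 0.4858^1 × 0.5142^3 = 0.264188
P(M+8) = 0.5142^4 = 0.069908
The M+4 peak is largest (0.374395); scaling to 100 gives 14.88 : 62.98 : 100.00 : 70.56 : 18.67.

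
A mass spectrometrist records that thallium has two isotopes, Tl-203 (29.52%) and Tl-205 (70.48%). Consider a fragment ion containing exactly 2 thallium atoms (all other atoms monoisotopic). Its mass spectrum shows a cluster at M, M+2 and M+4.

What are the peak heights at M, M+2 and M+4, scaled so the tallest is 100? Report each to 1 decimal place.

Expanding (0.2952 + 0.7048)^2:
P(M) = 0.2952^2 = 0.087143
P(M+2) = 2 × 0.2952^1 × 0.7048^1 = 0.416114
P(M+4) = 0.7048^2 = 0.496743
The M+4 peak is largest (0.496743); scaling to 100 gives 17.5 : 83.8 : 100.0.

17.5 : 83.8 : 100.0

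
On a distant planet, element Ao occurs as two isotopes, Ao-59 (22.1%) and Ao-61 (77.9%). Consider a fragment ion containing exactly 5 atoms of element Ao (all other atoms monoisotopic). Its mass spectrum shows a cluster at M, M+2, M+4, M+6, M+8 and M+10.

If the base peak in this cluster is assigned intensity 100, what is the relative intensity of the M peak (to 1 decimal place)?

Term probabilities: M 0.0005, M+2 0.0093, M+4 0.0655, M+6 0.2309, M+8 0.4069, M+10 0.2869. Base peak = M+8.
P(M+8) = C(5,4) × 0.221^1 × 0.779^4 = 5 × 0.2210 × 0.368256 = 0.406923 (base)
P(M) = C(5,0) × 0.221^5 × 0.779^0 = 1 × 0.00052718 × 1.0000 = 0.000527
Relative intensity = 0.000527 / 0.406923 × 100 = 0.1

0.1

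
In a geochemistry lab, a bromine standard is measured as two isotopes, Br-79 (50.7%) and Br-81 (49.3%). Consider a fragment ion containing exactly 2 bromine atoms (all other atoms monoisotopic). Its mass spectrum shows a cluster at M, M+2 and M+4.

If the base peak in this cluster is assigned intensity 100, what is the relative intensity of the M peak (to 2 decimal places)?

(0.507 + 0.493)^2 gives M 0.2570, M+2 0.4999, M+4 0.2430; the largest is M+2.
P(M+2) = C(2,1) × 0.507^1 × 0.493^1 = 2 × 0.5070 × 0.4930 = 0.499902 (base)
P(M) = C(2,0) × 0.507^2 × 0.493^0 = 1 × 0.257049 × 1.0000 = 0.257049
Relative intensity = 0.257049 / 0.499902 × 100 = 51.42

51.42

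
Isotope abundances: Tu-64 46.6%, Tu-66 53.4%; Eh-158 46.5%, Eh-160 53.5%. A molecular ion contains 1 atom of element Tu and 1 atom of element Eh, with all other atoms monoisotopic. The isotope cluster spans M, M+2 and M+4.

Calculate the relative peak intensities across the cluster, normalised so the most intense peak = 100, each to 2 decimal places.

43.55 : 100.00 : 57.41

Element Tu pattern (n=1): 0.4660 : 0.5340
Element Eh pattern (n=1): 0.4650 : 0.5350
Convolve the two distributions (both contribute in 2-u steps):
  M: 0.4660×0.4650 = 0.216690
  M+2: 0.4660×0.5350 + 0.5340×0.4650 = 0.497620
  M+4: 0.5340×0.5350 = 0.285690
Scale to base peak (0.497620) = 100: 43.55 : 100.00 : 57.41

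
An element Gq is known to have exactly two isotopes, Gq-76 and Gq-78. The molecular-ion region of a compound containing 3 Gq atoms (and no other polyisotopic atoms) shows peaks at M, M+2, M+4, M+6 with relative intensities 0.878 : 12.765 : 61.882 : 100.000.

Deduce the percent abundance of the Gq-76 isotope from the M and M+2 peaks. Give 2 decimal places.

Write p for the Gq-76 fraction. I(M+2)/I(M) = [C(3,1)·p^2·(1−p)] / p^3 = 3·(1−p)/p = 12.765/0.878 = 14.5387
(1−p)/p = 14.5387/3 = 4.8462  ⇒  p = 1/(1 + 4.8462) = 0.1711
Gq-76: 17.11%, Gq-78: 82.89%.

17.11%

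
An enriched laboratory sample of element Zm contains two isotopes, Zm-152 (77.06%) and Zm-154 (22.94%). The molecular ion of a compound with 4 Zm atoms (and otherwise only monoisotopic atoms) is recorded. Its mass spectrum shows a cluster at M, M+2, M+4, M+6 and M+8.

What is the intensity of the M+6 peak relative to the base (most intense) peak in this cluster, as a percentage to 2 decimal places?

8.86%

Binomial terms of (0.7706 + 0.2294)^4: M 0.3526, M+2 0.4199, M+4 0.1875, M+6 0.0372, M+8 0.0028 → M+2 is the base peak.
P(M+2) = C(4,1) × 0.7706^3 × 0.2294^1 = 4 × 0.45760105 × 0.2294 = 0.419895 (base)
P(M+6) = C(4,3) × 0.7706^1 × 0.2294^3 = 4 × 0.7706 × 0.01207203 = 0.037211
Relative intensity = 0.037211 / 0.419895 × 100 = 8.86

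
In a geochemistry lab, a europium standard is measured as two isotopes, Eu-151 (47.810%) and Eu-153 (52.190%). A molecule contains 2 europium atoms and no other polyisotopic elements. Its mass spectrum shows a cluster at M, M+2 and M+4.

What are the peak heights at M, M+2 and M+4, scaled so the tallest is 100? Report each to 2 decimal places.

Each Eu atom is independently Eu-151 (p = 0.47810) or Eu-153 (q = 0.52190); the cluster is the binomial expansion (p + q)^2.
P(M) = 0.47810^2 = 0.228580
P(M+2) = 2 × 0.47810^1 × 0.52190^1 = 0.499041
P(M+4) = 0.52190^2 = 0.272380
The M+2 peak is largest (0.499041); scaling to 100 gives 45.80 : 100.00 : 54.58.

45.80 : 100.00 : 54.58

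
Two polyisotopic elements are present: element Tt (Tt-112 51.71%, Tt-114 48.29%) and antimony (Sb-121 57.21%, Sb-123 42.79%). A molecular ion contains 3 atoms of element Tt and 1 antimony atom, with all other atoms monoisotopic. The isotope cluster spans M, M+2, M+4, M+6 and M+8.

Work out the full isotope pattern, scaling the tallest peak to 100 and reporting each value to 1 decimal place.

Element Tt pattern (n=3): 0.13826862 : 0.38737138 : 0.36175139 : 0.11260861
Antimony pattern (n=1): 0.5721 : 0.4279
Convolve the two distributions (both contribute in 2-u steps):
  M: 0.13826862×0.5721 = 0.079103
  M+2: 0.13826862×0.4279 + 0.38737138×0.5721 = 0.280780
  M+4: 0.38737138×0.4279 + 0.36175139×0.5721 = 0.372714
  M+6: 0.36175139×0.4279 + 0.11260861×0.5721 = 0.219217
  M+8: 0.11260861×0.4279 = 0.048185
Scale to base peak (0.372714) = 100: 21.2 : 75.3 : 100.0 : 58.8 : 12.9

21.2 : 75.3 : 100.0 : 58.8 : 12.9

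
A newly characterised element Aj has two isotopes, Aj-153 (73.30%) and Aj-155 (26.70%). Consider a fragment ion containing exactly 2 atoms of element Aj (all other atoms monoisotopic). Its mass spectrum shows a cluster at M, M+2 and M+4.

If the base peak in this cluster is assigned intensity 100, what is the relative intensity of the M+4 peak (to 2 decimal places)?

(0.7330 + 0.2670)^2 gives M 0.5373, M+2 0.3914, M+4 0.0713; the largest is M.
P(M) = C(2,0) × 0.7330^2 × 0.2670^0 = 1 × 0.537289 × 1.0000 = 0.537289 (base)
P(M+4) = C(2,2) × 0.7330^0 × 0.2670^2 = 1 × 1.0000 × 0.071289 = 0.071289
Relative intensity = 0.071289 / 0.537289 × 100 = 13.27

13.27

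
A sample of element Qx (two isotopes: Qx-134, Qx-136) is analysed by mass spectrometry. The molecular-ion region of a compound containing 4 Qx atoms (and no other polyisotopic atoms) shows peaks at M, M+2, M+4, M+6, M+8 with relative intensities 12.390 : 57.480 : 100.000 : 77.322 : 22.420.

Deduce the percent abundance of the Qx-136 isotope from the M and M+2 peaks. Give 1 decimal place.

53.7%

Write p for the Qx-134 fraction. I(M+2)/I(M) = [C(4,1)·p^3·(1−p)] / p^4 = 4·(1−p)/p = 57.480/12.390 = 4.6392
(1−p)/p = 4.6392/4 = 1.1598  ⇒  p = 1/(1 + 1.1598) = 0.4630
Qx-134: 46.3%, Qx-136: 53.7%.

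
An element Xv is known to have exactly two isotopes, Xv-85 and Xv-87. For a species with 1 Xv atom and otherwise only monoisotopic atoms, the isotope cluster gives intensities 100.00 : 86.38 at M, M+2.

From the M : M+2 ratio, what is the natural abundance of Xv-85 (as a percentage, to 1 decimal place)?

53.7%

Let p = fractional abundance of Xv-85. I(M+2)/I(M) = [C(1,1)·p^0·(1−p)] / p^1 = 1·(1−p)/p = 86.38/100.00 = 0.8638
(1−p)/p = 0.8638/1 = 0.8638  ⇒  p = 1/(1 + 0.8638) = 0.5365
Xv-85: 53.7%, Xv-87: 46.3%.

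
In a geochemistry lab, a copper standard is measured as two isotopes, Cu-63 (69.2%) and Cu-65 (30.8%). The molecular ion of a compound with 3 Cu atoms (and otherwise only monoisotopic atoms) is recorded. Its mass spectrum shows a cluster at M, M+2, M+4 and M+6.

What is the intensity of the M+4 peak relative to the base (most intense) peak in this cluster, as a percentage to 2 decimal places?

44.51%

Binomial terms of (0.692 + 0.308)^3: M 0.3314, M+2 0.4425, M+4 0.1969, M+6 0.0292 → M+2 is the base peak.
P(M+2) = C(3,1) × 0.692^2 × 0.308^1 = 3 × 0.478864 × 0.3080 = 0.442470 (base)
P(M+4) = C(3,2) × 0.692^1 × 0.308^2 = 3 × 0.6920 × 0.094864 = 0.196938
Relative intensity = 0.196938 / 0.442470 × 100 = 44.51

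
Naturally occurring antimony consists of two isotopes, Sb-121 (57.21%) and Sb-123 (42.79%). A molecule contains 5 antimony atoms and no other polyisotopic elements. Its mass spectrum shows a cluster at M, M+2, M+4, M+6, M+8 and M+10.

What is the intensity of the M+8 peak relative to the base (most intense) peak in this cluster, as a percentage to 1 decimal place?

28.0%

Term probabilities: M 0.0613, M+2 0.2292, M+4 0.3428, M+6 0.2564, M+8 0.0959, M+10 0.0143. Base peak = M+4.
P(M+4) = C(5,2) × 0.5721^3 × 0.4279^2 = 10 × 0.18724742 × 0.18309841 = 0.342847 (base)
P(M+8) = C(5,4) × 0.5721^1 × 0.4279^4 = 5 × 0.5721 × 0.03352503 = 0.095898
Relative intensity = 0.095898 / 0.342847 × 100 = 28.0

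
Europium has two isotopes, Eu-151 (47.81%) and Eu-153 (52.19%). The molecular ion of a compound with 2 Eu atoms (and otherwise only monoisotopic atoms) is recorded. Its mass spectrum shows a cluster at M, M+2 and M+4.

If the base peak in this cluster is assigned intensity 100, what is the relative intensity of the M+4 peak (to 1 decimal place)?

54.6

Binomial terms of (0.4781 + 0.5219)^2: M 0.2286, M+2 0.4990, M+4 0.2724 → M+2 is the base peak.
P(M+2) = C(2,1) × 0.4781^1 × 0.5219^1 = 2 × 0.4781 × 0.5219 = 0.499041 (base)
P(M+4) = C(2,2) × 0.4781^0 × 0.5219^2 = 1 × 1.0000 × 0.27237961 = 0.272380
Relative intensity = 0.272380 / 0.499041 × 100 = 54.6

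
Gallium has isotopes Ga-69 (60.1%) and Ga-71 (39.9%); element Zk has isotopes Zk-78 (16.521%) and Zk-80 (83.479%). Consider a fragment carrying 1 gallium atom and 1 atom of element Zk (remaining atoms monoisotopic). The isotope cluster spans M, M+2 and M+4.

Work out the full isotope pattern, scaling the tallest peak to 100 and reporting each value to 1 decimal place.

Gallium pattern (n=1): 0.6010 : 0.3990
Element Zk pattern (n=1): 0.16521 : 0.83479
Convolve the two distributions (both contribute in 2-u steps):
  M: 0.6010×0.16521 = 0.099291
  M+2: 0.6010×0.83479 + 0.3990×0.16521 = 0.567628
  M+4: 0.3990×0.83479 = 0.333081
Scale to base peak (0.567628) = 100: 17.5 : 100.0 : 58.7

17.5 : 100.0 : 58.7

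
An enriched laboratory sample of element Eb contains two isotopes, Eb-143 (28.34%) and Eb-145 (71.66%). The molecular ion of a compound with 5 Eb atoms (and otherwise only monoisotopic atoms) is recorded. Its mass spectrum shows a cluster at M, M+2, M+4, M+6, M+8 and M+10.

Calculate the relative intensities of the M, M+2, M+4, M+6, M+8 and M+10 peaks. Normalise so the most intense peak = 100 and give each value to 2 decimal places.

0.49 : 6.19 : 31.28 : 79.10 : 100.00 : 50.57

Expanding (0.2834 + 0.7166)^5:
P(M) = 0.2834^5 = 0.001828
P(M+2) = 5 × 0.2834^4 × 0.7166^1 = 0.023112
P(M+4) = 10 × 0.2834^3 × 0.7166^2 = 0.116883
P(M+6) = 10 × 0.2834^2 × 0.7166^3 = 0.295549
P(M+8) = 5 × 0.2834^1 × 0.7166^4 = 0.373660
P(M+10) = 0.7166^5 = 0.188966
The M+8 peak is largest (0.373660); scaling to 100 gives 0.49 : 6.19 : 31.28 : 79.10 : 100.00 : 50.57.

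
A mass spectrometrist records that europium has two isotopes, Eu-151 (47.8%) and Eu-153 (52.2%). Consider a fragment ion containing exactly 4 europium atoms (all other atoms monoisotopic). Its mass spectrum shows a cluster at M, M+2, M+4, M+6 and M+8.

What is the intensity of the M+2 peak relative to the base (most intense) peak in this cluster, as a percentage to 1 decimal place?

(0.478 + 0.522)^4 gives M 0.0522, M+2 0.2280, M+4 0.3735, M+6 0.2720, M+8 0.0742; the largest is M+4.
P(M+4) = C(4,2) × 0.478^2 × 0.522^2 = 6 × 0.228484 × 0.272484 = 0.373549 (base)
P(M+2) = C(4,1) × 0.478^3 × 0.522^1 = 4 × 0.10921535 × 0.5220 = 0.228042
Relative intensity = 0.228042 / 0.373549 × 100 = 61.0

61.0%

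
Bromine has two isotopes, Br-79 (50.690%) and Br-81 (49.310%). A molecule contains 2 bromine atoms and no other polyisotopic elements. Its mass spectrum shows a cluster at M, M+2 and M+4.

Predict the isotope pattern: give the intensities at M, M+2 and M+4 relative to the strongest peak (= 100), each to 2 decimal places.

51.40 : 100.00 : 48.64

Each Br atom is independently Br-79 (p = 0.50690) or Br-81 (q = 0.49310); the cluster is the binomial expansion (p + q)^2.
P(M) = 0.50690^2 = 0.256948
P(M+2) = 2 × 0.50690^1 × 0.49310^1 = 0.499905
P(M+4) = 0.49310^2 = 0.243148
The M+2 peak is largest (0.499905); scaling to 100 gives 51.40 : 100.00 : 48.64.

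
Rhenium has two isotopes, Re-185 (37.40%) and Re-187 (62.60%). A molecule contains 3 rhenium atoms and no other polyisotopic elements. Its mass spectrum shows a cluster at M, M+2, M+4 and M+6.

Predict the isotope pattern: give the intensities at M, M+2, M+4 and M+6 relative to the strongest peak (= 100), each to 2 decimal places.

11.90 : 59.74 : 100.00 : 55.79

Each Re atom is independently Re-185 (p = 0.3740) or Re-187 (q = 0.6260); the cluster is the binomial expansion (p + q)^3.
P(M) = 0.3740^3 = 0.052314
P(M+2) = 3 × 0.3740^2 × 0.6260^1 = 0.262687
P(M+4) = 3 × 0.3740^1 × 0.6260^2 = 0.439685
P(M+6) = 0.6260^3 = 0.245314
The M+4 peak is largest (0.439685); scaling to 100 gives 11.90 : 59.74 : 100.00 : 55.79.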